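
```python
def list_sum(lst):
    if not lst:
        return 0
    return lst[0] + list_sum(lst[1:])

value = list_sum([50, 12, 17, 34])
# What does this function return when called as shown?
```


list_sum([50, 12, 17, 34])
= 50 + list_sum([12, 17, 34])
= 50 + 12 + list_sum([17, 34])
= 50 + 12 + 17 + list_sum([34])
= 50 + 12 + 17 + 34 + list_sum([])
= 50 + 12 + 17 + 34 + 0
= 113


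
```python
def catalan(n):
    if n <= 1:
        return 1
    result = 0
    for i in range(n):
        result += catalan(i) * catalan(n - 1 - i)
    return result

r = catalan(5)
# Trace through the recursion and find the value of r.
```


catalan(5)
= sum of catalan(i) * catalan(5-1-i) for i in 0..4
First compute sub-values bottom-up:
  catalan(0) = 1, catalan(1) = 1
  catalan(2) = 1*1 + 1*1 = 2
  catalan(3) = 1*2 + 1*1 + 2*1 = 5
  catalan(4) = 1*5 + 1*2 + 2*1 + 5*1 = 14
Now catalan(5):
  catalan(0)*catalan(4) = 1*14 = 14
  catalan(1)*catalan(3) = 1*5 = 5
  catalan(2)*catalan(2) = 2*2 = 4
  catalan(3)*catalan(1) = 5*1 = 5
  catalan(4)*catalan(0) = 14*1 = 14
= 14 + 5 + 4 + 5 + 14
= 42


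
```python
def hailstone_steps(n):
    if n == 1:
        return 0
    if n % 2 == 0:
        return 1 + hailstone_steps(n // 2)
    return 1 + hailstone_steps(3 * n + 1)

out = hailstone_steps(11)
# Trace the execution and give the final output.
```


hailstone_steps(11)
11 is odd -> 3*11+1 = 34 -> hailstone_steps(34)
34 is even -> hailstone_steps(17)
17 is odd -> 3*17+1 = 52 -> hailstone_steps(52)
52 is even -> hailstone_steps(26)
26 is even -> hailstone_steps(13)
13 is odd -> 3*13+1 = 40 -> hailstone_steps(40)
40 is even -> hailstone_steps(20)
20 is even -> hailstone_steps(10)
10 is even -> hailstone_steps(5)
5 is odd -> 3*5+1 = 16 -> hailstone_steps(16)
16 is even -> hailstone_steps(8)
8 is even -> hailstone_steps(4)
4 is even -> hailstone_steps(2)
2 is even -> hailstone_steps(1)
Reached 1 after 14 steps
= 14


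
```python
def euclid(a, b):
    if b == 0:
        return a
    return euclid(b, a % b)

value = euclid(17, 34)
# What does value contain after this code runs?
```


euclid(17, 34)
= euclid(34, 17 % 34) = euclid(34, 17)
= euclid(17, 34 % 17) = euclid(17, 0)
b == 0, return a = 17


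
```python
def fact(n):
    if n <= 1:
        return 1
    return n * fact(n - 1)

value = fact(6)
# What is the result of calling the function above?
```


fact(6)
= 6 * fact(5)
= 6 * 5 * fact(4)
= 6 * 5 * 4 * fact(3)
= 6 * 5 * 4 * 3 * fact(2)
= 6 * 5 * 4 * 3 * 2 * fact(1)
= 6 * 5 * 4 * 3 * 2 * 1
= 720


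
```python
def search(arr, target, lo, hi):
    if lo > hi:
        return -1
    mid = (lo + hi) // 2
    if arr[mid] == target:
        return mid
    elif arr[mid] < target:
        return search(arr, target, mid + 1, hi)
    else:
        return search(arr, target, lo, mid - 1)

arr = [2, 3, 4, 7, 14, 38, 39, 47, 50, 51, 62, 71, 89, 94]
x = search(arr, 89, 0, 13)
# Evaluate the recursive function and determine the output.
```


search(arr, 89, 0, 13)
lo=0, hi=13, mid=6, arr[mid]=39
39 < 89, search right half
lo=7, hi=13, mid=10, arr[mid]=62
62 < 89, search right half
lo=11, hi=13, mid=12, arr[mid]=89
arr[12] == 89, found at index 12
= 12


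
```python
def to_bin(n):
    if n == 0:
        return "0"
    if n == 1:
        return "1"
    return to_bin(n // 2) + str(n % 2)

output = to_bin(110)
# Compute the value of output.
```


to_bin(110)
= to_bin(55) + "0"
= to_bin(27) + "1" + "0"
= to_bin(13) + "1" + "1" + "0"
= to_bin(6) + "1" + "1" + "1" + "0"
= to_bin(3) + "0" + "1" + "1" + "1" + "0"
= to_bin(1) + "1" + "0" + "1" + "1" + "1" + "0"
= "1" + "1" + "0" + "1" + "1" + "1" + "0"
= "1101110"


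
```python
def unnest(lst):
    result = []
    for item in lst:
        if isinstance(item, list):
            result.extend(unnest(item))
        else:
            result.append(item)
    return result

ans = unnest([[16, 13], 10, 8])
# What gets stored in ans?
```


unnest([[16, 13], 10, 8])
Processing each element:
  [16, 13] is a list -> unnest recursively -> [16, 13]
  10 is not a list -> append 10
  8 is not a list -> append 8
= [16, 13, 10, 8]


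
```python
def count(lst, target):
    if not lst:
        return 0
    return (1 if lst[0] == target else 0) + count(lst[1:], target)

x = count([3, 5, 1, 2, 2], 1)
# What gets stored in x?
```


count([3, 5, 1, 2, 2], 1)
lst[0]=3 != 1: 0 + count([5, 1, 2, 2], 1)
lst[0]=5 != 1: 0 + count([1, 2, 2], 1)
lst[0]=1 == 1: 1 + count([2, 2], 1)
lst[0]=2 != 1: 0 + count([2], 1)
lst[0]=2 != 1: 0 + count([], 1)
= 1


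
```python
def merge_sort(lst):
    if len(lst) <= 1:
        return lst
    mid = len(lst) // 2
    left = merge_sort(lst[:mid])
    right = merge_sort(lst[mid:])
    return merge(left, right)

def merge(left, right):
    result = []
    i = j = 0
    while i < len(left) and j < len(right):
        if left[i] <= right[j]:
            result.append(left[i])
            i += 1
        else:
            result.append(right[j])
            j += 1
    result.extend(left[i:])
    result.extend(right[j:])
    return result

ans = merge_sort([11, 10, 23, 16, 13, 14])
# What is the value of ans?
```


merge_sort([11, 10, 23, 16, 13, 14])
Split into [11, 10, 23] and [16, 13, 14]
Left sorted: [10, 11, 23]
Right sorted: [13, 14, 16]
Merge [10, 11, 23] and [13, 14, 16]
= [10, 11, 13, 14, 16, 23]


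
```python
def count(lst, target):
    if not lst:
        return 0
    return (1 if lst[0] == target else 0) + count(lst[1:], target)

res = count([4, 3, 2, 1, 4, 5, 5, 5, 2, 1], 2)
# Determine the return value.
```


count([4, 3, 2, 1, 4, 5, 5, 5, 2, 1], 2)
lst[0]=4 != 2: 0 + count([3, 2, 1, 4, 5, 5, 5, 2, 1], 2)
lst[0]=3 != 2: 0 + count([2, 1, 4, 5, 5, 5, 2, 1], 2)
lst[0]=2 == 2: 1 + count([1, 4, 5, 5, 5, 2, 1], 2)
lst[0]=1 != 2: 0 + count([4, 5, 5, 5, 2, 1], 2)
lst[0]=4 != 2: 0 + count([5, 5, 5, 2, 1], 2)
lst[0]=5 != 2: 0 + count([5, 5, 2, 1], 2)
lst[0]=5 != 2: 0 + count([5, 2, 1], 2)
lst[0]=5 != 2: 0 + count([2, 1], 2)
lst[0]=2 == 2: 1 + count([1], 2)
lst[0]=1 != 2: 0 + count([], 2)
= 2


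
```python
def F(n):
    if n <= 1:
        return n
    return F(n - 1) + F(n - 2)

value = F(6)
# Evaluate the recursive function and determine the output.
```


F(6)
= F(5) + F(4)
= (F(4) + F(3)) + F(4)
Computing bottom-up: F(0)=0, F(1)=1, F(2)=1, F(3)=2, F(4)=3, F(5)=5, F(6)=8
= 8


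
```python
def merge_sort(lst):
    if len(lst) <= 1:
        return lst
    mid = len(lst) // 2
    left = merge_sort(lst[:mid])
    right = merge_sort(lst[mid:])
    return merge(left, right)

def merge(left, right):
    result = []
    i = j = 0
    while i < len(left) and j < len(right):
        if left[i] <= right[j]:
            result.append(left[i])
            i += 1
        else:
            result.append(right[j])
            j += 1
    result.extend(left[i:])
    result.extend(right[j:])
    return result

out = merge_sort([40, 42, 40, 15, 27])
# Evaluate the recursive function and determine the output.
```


merge_sort([40, 42, 40, 15, 27])
Split into [40, 42] and [40, 15, 27]
Left sorted: [40, 42]
Right sorted: [15, 27, 40]
Merge [40, 42] and [15, 27, 40]
= [15, 27, 40, 40, 42]


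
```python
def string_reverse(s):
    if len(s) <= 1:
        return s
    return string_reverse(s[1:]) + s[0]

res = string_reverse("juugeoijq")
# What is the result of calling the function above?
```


string_reverse("juugeoijq")
= string_reverse("uugeoijq") + "j"
= string_reverse("ugeoijq") + "u" + "j"
= string_reverse("geoijq") + "u" + "u" + "j"
= string_reverse("eoijq") + "g" + "u" + "u" + "j"
= string_reverse("oijq") + "e" + "g" + "u" + "u" + "j"
= string_reverse("ijq") + "o" + "e" + "g" + "u" + "u" + "j"
= string_reverse("jq") + "i" + "o" + "e" + "g" + "u" + "u" + "j"
= string_reverse("q") + "j" + "i" + "o" + "e" + "g" + "u" + "u" + "j"
= "q" + "j" + "i" + "o" + "e" + "g" + "u" + "u" + "j"
= "qjioeguuj"


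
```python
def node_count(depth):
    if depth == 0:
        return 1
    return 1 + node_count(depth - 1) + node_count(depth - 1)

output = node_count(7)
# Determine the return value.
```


node_count(7)
= 1 + node_count(6) + node_count(6)
= 1 + 2 * node_count(6)
node_count(k) = 2^(k+1) - 1
node_count(0) = 1
node_count(1) = 3
node_count(2) = 7
node_count(3) = 15
node_count(4) = 31
node_count(7) = 2^8 - 1 = 255


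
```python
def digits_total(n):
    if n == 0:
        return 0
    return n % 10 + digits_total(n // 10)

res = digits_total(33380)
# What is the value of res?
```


digits_total(33380)
= 0 + digits_total(3338)
= 0 + 8 + digits_total(333)
= 0 + 8 + 3 + digits_total(33)
= 0 + 8 + 3 + 3 + digits_total(3)
= 0 + 8 + 3 + 3 + 3 + digits_total(0)
= 0 + 8 + 3 + 3 + 3 + 0
= 17


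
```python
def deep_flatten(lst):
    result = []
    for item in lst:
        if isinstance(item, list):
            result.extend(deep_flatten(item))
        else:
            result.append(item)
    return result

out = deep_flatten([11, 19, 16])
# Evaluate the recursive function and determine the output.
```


deep_flatten([11, 19, 16])
Processing each element:
  11 is not a list -> append 11
  19 is not a list -> append 19
  16 is not a list -> append 16
= [11, 19, 16]


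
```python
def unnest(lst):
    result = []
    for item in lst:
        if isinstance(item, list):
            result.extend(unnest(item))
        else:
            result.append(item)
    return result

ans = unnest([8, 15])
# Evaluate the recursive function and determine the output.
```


unnest([8, 15])
Processing each element:
  8 is not a list -> append 8
  15 is not a list -> append 15
= [8, 15]


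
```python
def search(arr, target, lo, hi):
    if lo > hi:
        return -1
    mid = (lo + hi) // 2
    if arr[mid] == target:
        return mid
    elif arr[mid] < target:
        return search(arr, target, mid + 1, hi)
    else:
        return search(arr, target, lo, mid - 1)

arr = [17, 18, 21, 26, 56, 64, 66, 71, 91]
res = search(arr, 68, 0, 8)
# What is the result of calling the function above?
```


search(arr, 68, 0, 8)
lo=0, hi=8, mid=4, arr[mid]=56
56 < 68, search right half
lo=5, hi=8, mid=6, arr[mid]=66
66 < 68, search right half
lo=7, hi=8, mid=7, arr[mid]=71
71 > 68, search left half
lo > hi, target not found, return -1
= -1


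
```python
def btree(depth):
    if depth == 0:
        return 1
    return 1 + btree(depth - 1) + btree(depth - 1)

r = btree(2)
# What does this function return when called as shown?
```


btree(2)
= 1 + btree(1) + btree(1)
= 1 + 2 * btree(1)
btree(k) = 2^(k+1) - 1
btree(0) = 1
btree(1) = 3
btree(2) = 7
btree(2) = 2^3 - 1 = 7


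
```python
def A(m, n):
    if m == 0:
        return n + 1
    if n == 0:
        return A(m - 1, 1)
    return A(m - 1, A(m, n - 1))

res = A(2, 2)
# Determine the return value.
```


A(2, 2)
= A(1, A(2, 1))
First compute A(2, 1) = 5
= A(1, 5)
= 7


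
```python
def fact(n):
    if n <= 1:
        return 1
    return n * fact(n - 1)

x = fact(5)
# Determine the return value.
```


fact(5)
= 5 * fact(4)
= 5 * 4 * fact(3)
= 5 * 4 * 3 * fact(2)
= 5 * 4 * 3 * 2 * fact(1)
= 5 * 4 * 3 * 2 * 1
= 120


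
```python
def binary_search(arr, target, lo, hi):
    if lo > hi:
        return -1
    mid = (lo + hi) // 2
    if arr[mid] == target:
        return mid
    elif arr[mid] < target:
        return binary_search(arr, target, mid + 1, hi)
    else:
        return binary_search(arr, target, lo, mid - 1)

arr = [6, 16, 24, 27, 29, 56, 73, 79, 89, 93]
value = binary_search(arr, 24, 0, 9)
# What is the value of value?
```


binary_search(arr, 24, 0, 9)
lo=0, hi=9, mid=4, arr[mid]=29
29 > 24, search left half
lo=0, hi=3, mid=1, arr[mid]=16
16 < 24, search right half
lo=2, hi=3, mid=2, arr[mid]=24
arr[2] == 24, found at index 2
= 2


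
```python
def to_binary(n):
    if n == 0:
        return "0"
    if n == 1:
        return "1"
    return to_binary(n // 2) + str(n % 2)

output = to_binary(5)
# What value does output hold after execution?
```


to_binary(5)
= to_binary(2) + "1"
= to_binary(1) + "0" + "1"
= "1" + "0" + "1"
= "101"


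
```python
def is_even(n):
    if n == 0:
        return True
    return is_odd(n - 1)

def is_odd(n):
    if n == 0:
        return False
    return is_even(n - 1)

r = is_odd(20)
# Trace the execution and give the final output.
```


is_odd(20)
= is_even(19)
= is_odd(18)
= is_even(17)
= is_odd(16)
= is_even(15)
= is_odd(14)
= is_even(13)
= is_odd(12)
= is_even(11)
= is_odd(10)
= is_even(9)
= is_odd(8)
= is_even(7)
= is_odd(6)
= is_even(5)
= is_odd(4)
= is_even(3)
= is_odd(2)
= is_even(1)
= is_odd(0)
n == 0: return False
= False


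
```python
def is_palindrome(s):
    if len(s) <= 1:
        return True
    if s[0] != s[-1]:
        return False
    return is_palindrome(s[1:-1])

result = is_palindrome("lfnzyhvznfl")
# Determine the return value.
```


is_palindrome("lfnzyhvznfl")
"lfnzyhvznfl": s[0]='l' == s[-1]='l' -> is_palindrome("fnzyhvznf")
"fnzyhvznf": s[0]='f' == s[-1]='f' -> is_palindrome("nzyhvzn")
"nzyhvzn": s[0]='n' == s[-1]='n' -> is_palindrome("zyhvz")
"zyhvz": s[0]='z' == s[-1]='z' -> is_palindrome("yhv")
"yhv": s[0]='y' != s[-1]='v' -> False
= False


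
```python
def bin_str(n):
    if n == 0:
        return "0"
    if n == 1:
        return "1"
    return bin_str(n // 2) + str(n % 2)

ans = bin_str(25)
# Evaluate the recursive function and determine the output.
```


bin_str(25)
= bin_str(12) + "1"
= bin_str(6) + "0" + "1"
= bin_str(3) + "0" + "0" + "1"
= bin_str(1) + "1" + "0" + "0" + "1"
= "1" + "1" + "0" + "0" + "1"
= "11001"


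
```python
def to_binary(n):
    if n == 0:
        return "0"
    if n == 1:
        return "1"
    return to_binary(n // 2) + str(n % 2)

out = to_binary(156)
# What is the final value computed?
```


to_binary(156)
= to_binary(78) + "0"
= to_binary(39) + "0" + "0"
= to_binary(19) + "1" + "0" + "0"
= to_binary(9) + "1" + "1" + "0" + "0"
= to_binary(4) + "1" + "1" + "1" + "0" + "0"
= to_binary(2) + "0" + "1" + "1" + "1" + "0" + "0"
= to_binary(1) + "0" + "0" + "1" + "1" + "1" + "0" + "0"
= "1" + "0" + "0" + "1" + "1" + "1" + "0" + "0"
= "10011100"


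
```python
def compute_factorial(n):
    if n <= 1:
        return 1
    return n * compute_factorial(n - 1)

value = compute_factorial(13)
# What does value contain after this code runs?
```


compute_factorial(13)
= 13 * compute_factorial(12)
= 13 * 12 * compute_factorial(11)
= 13 * 12 * 11 * compute_factorial(10)
= 13 * 12 * 11 * 10 * compute_factorial(9)
= 13 * 12 * 11 * 10 * 9 * compute_factorial(8)
= 13 * 12 * 11 * 10 * 9 * 8 * compute_factorial(7)
= 13 * 12 * 11 * 10 * 9 * 8 * 7 * compute_factorial(6)
= 13 * 12 * 11 * 10 * 9 * 8 * 7 * 6 * compute_factorial(5)
= 13 * 12 * 11 * 10 * 9 * 8 * 7 * 6 * 5 * compute_factorial(4)
= 13 * 12 * 11 * 10 * 9 * 8 * 7 * 6 * 5 * 4 * compute_factorial(3)
= 13 * 12 * 11 * 10 * 9 * 8 * 7 * 6 * 5 * 4 * 3 * compute_factorial(2)
= 13 * 12 * 11 * 10 * 9 * 8 * 7 * 6 * 5 * 4 * 3 * 2 * compute_factorial(1)
= 13 * 12 * 11 * 10 * 9 * 8 * 7 * 6 * 5 * 4 * 3 * 2 * 1
= 6227020800


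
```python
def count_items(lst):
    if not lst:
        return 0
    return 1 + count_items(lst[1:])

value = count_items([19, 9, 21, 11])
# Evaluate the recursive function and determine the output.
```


count_items([19, 9, 21, 11])
= 1 + count_items([9, 21, 11])
= 1 + 1 + count_items([21, 11])
= 1 + 1 + 1 + count_items([11])
= 1 + 1 + 1 + 1 + count_items([])
= 1 + 1 + 1 + 1 + 0
= 4


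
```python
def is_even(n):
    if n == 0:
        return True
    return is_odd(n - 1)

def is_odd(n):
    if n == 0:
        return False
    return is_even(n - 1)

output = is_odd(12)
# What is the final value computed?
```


is_odd(12)
= is_even(11)
= is_odd(10)
= is_even(9)
= is_odd(8)
= is_even(7)
= is_odd(6)
= is_even(5)
= is_odd(4)
= is_even(3)
= is_odd(2)
= is_even(1)
= is_odd(0)
n == 0: return False
= False


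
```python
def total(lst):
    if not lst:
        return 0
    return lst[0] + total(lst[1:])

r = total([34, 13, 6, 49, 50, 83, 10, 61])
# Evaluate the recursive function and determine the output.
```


total([34, 13, 6, 49, 50, 83, 10, 61])
= 34 + total([13, 6, 49, 50, 83, 10, 61])
= 34 + 13 + total([6, 49, 50, 83, 10, 61])
= 34 + 13 + 6 + total([49, 50, 83, 10, 61])
= 34 + 13 + 6 + 49 + total([50, 83, 10, 61])
= 34 + 13 + 6 + 49 + 50 + total([83, 10, 61])
= 34 + 13 + 6 + 49 + 50 + 83 + total([10, 61])
= 34 + 13 + 6 + 49 + 50 + 83 + 10 + total([61])
= 34 + 13 + 6 + 49 + 50 + 83 + 10 + 61 + total([])
= 34 + 13 + 6 + 49 + 50 + 83 + 10 + 61 + 0
= 306


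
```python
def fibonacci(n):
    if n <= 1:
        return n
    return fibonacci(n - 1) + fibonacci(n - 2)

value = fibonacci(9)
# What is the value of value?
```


fibonacci(9)
= fibonacci(8) + fibonacci(7)
= (fibonacci(7) + fibonacci(6)) + fibonacci(7)
Computing bottom-up: fibonacci(0)=0, fibonacci(1)=1, fibonacci(2)=1, fibonacci(3)=2, fibonacci(4)=3, fibonacci(5)=5, fibonacci(6)=8, fibonacci(7)=13, fibonacci(8)=21, fibonacci(9)=34
= 34


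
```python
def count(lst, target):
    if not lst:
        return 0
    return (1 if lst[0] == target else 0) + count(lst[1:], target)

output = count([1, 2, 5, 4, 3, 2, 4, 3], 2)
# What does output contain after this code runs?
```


count([1, 2, 5, 4, 3, 2, 4, 3], 2)
lst[0]=1 != 2: 0 + count([2, 5, 4, 3, 2, 4, 3], 2)
lst[0]=2 == 2: 1 + count([5, 4, 3, 2, 4, 3], 2)
lst[0]=5 != 2: 0 + count([4, 3, 2, 4, 3], 2)
lst[0]=4 != 2: 0 + count([3, 2, 4, 3], 2)
lst[0]=3 != 2: 0 + count([2, 4, 3], 2)
lst[0]=2 == 2: 1 + count([4, 3], 2)
lst[0]=4 != 2: 0 + count([3], 2)
lst[0]=3 != 2: 0 + count([], 2)
= 2


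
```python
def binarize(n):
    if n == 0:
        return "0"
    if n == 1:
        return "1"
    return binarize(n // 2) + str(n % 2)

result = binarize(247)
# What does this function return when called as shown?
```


binarize(247)
= binarize(123) + "1"
= binarize(61) + "1" + "1"
= binarize(30) + "1" + "1" + "1"
= binarize(15) + "0" + "1" + "1" + "1"
= binarize(7) + "1" + "0" + "1" + "1" + "1"
= binarize(3) + "1" + "1" + "0" + "1" + "1" + "1"
= binarize(1) + "1" + "1" + "1" + "0" + "1" + "1" + "1"
= "1" + "1" + "1" + "1" + "0" + "1" + "1" + "1"
= "11110111"


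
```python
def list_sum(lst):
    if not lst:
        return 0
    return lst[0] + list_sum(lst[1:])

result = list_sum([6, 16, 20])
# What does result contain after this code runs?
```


list_sum([6, 16, 20])
= 6 + list_sum([16, 20])
= 6 + 16 + list_sum([20])
= 6 + 16 + 20 + list_sum([])
= 6 + 16 + 20 + 0
= 42


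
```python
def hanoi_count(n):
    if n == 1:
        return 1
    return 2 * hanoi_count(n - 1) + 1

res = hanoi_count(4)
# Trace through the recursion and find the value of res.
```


hanoi_count(4)
= 2 * hanoi_count(3) + 1
= 2 * (2 * hanoi_count(2) + 1) + 1
= 2 * (2 * (2 * hanoi_count(1) + 1) + 1) + 1
Now compute bottom-up:
hanoi_count(1) = 1
hanoi_count(2) = 2 * 1 + 1 = 3
hanoi_count(3) = 2 * 3 + 1 = 7
hanoi_count(4) = 2 * 7 + 1 = 15
= 15


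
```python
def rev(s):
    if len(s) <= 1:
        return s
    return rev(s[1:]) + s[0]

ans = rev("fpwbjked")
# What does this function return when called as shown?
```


rev("fpwbjked")
= rev("pwbjked") + "f"
= rev("wbjked") + "p" + "f"
= rev("bjked") + "w" + "p" + "f"
= rev("jked") + "b" + "w" + "p" + "f"
= rev("ked") + "j" + "b" + "w" + "p" + "f"
= rev("ed") + "k" + "j" + "b" + "w" + "p" + "f"
= rev("d") + "e" + "k" + "j" + "b" + "w" + "p" + "f"
= "d" + "e" + "k" + "j" + "b" + "w" + "p" + "f"
= "dekjbwpf"


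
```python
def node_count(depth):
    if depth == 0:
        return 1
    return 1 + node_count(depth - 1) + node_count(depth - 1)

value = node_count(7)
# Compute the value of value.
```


node_count(7)
= 1 + node_count(6) + node_count(6)
= 1 + 2 * node_count(6)
node_count(k) = 2^(k+1) - 1
node_count(0) = 1
node_count(1) = 3
node_count(2) = 7
node_count(3) = 15
node_count(4) = 31
node_count(7) = 2^8 - 1 = 255


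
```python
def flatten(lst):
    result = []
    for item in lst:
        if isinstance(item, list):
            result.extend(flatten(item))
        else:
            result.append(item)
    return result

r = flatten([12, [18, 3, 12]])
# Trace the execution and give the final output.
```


flatten([12, [18, 3, 12]])
Processing each element:
  12 is not a list -> append 12
  [18, 3, 12] is a list -> flatten recursively -> [18, 3, 12]
= [12, 18, 3, 12]


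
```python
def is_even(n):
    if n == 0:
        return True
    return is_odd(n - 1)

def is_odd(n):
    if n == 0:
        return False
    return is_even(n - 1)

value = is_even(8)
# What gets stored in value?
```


is_even(8)
= is_odd(7)
= is_even(6)
= is_odd(5)
= is_even(4)
= is_odd(3)
= is_even(2)
= is_odd(1)
= is_even(0)
n == 0: return True
= True


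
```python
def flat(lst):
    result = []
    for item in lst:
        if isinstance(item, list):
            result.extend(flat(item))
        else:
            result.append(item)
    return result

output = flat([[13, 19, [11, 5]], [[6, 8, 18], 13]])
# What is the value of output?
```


flat([[13, 19, [11, 5]], [[6, 8, 18], 13]])
Processing each element:
  [13, 19, [11, 5]] is a list -> flat recursively -> [13, 19, 11, 5]
  [[6, 8, 18], 13] is a list -> flat recursively -> [6, 8, 18, 13]
= [13, 19, 11, 5, 6, 8, 18, 13]


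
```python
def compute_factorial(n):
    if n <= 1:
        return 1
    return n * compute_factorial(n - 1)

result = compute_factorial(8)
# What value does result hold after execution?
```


compute_factorial(8)
= 8 * compute_factorial(7)
= 8 * 7 * compute_factorial(6)
= 8 * 7 * 6 * compute_factorial(5)
= 8 * 7 * 6 * 5 * compute_factorial(4)
= 8 * 7 * 6 * 5 * 4 * compute_factorial(3)
= 8 * 7 * 6 * 5 * 4 * 3 * compute_factorial(2)
= 8 * 7 * 6 * 5 * 4 * 3 * 2 * compute_factorial(1)
= 8 * 7 * 6 * 5 * 4 * 3 * 2 * 1
= 40320


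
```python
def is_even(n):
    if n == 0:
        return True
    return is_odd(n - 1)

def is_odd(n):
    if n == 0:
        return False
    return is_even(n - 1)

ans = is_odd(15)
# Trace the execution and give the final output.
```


is_odd(15)
= is_even(14)
= is_odd(13)
= is_even(12)
= is_odd(11)
= is_even(10)
= is_odd(9)
= is_even(8)
= is_odd(7)
= is_even(6)
= is_odd(5)
= is_even(4)
= is_odd(3)
= is_even(2)
= is_odd(1)
= is_even(0)
n == 0: return True
= True


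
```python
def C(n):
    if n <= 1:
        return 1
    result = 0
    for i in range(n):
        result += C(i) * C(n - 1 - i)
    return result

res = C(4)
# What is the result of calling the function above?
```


C(4)
= sum of C(i) * C(4-1-i) for i in 0..3
First compute sub-values bottom-up:
  C(0) = 1, C(1) = 1
  C(2) = 1*1 + 1*1 = 2
  C(3) = 1*2 + 1*1 + 2*1 = 5
Now C(4):
  C(0)*C(3) = 1*5 = 5
  C(1)*C(2) = 1*2 = 2
  C(2)*C(1) = 2*1 = 2
  C(3)*C(0) = 5*1 = 5
= 5 + 2 + 2 + 5
= 14


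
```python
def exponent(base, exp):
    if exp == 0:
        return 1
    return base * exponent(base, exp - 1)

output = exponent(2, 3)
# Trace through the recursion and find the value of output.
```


exponent(2, 3)
= 2 * exponent(2, 2)
= 2 * 2 * exponent(2, 1)
= 2 * 2 * 2 * exponent(2, 0)
= 2 * 2 * 2 * 1
= 8


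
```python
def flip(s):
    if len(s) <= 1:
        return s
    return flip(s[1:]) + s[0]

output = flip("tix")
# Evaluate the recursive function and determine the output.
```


flip("tix")
= flip("ix") + "t"
= flip("x") + "i" + "t"
= "x" + "i" + "t"
= "xit"


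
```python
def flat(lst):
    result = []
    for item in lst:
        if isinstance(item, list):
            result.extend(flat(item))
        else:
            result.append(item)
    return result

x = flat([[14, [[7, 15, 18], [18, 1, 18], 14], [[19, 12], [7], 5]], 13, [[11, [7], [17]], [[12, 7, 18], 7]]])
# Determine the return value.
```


flat([[14, [[7, 15, 18], [18, 1, 18], 14], [[19, 12], [7], 5]], 13, [[11, [7], [17]], [[12, 7, 18], 7]]])
Processing each element:
  [14, [[7, 15, 18], [18, 1, 18], 14], [[19, 12], [7], 5]] is a list -> flat recursively -> [14, 7, 15, 18, 18, 1, 18, 14, 19, 12, 7, 5]
  13 is not a list -> append 13
  [[11, [7], [17]], [[12, 7, 18], 7]] is a list -> flat recursively -> [11, 7, 17, 12, 7, 18, 7]
= [14, 7, 15, 18, 18, 1, 18, 14, 19, 12, 7, 5, 13, 11, 7, 17, 12, 7, 18, 7]


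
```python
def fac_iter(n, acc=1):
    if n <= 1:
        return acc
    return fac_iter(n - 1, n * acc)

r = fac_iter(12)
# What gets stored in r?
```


fac_iter(12, 1)
= fac_iter(11, 12 * 1) = fac_iter(11, 12)
= fac_iter(10, 11 * 12) = fac_iter(10, 132)
= fac_iter(9, 10 * 132) = fac_iter(9, 1320)
= fac_iter(8, 9 * 1320) = fac_iter(8, 11880)
= fac_iter(7, 8 * 11880) = fac_iter(7, 95040)
= fac_iter(6, 7 * 95040) = fac_iter(6, 665280)
= fac_iter(5, 6 * 665280) = fac_iter(5, 3991680)
= fac_iter(4, 5 * 3991680) = fac_iter(4, 19958400)
= fac_iter(3, 4 * 19958400) = fac_iter(3, 79833600)
= fac_iter(2, 3 * 79833600) = fac_iter(2, 239500800)
= fac_iter(1, 2 * 239500800) = fac_iter(1, 479001600)
n <= 1, return acc = 479001600


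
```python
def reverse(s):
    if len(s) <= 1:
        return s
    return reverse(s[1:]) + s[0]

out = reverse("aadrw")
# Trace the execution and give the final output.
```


reverse("aadrw")
= reverse("adrw") + "a"
= reverse("drw") + "a" + "a"
= reverse("rw") + "d" + "a" + "a"
= reverse("w") + "r" + "d" + "a" + "a"
= "w" + "r" + "d" + "a" + "a"
= "wrdaa"


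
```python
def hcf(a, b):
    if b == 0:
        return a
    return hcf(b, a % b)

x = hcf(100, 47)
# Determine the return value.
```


hcf(100, 47)
= hcf(47, 100 % 47) = hcf(47, 6)
= hcf(6, 47 % 6) = hcf(6, 5)
= hcf(5, 6 % 5) = hcf(5, 1)
= hcf(1, 5 % 1) = hcf(1, 0)
b == 0, return a = 1


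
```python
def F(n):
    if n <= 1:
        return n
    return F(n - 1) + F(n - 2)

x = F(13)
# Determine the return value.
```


F(13)
= F(12) + F(11)
= (F(11) + F(10)) + F(11)
Computing bottom-up: F(0)=0, F(1)=1, F(2)=1, F(3)=2, F(4)=3, F(5)=5, F(6)=8, F(7)=13, F(8)=21, F(9)=34, F(10)=55, F(11)=89, F(12)=144, F(13)=233
= 233


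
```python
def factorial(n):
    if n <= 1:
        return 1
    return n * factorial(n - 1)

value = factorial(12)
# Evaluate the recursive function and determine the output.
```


factorial(12)
= 12 * factorial(11)
= 12 * 11 * factorial(10)
= 12 * 11 * 10 * factorial(9)
= 12 * 11 * 10 * 9 * factorial(8)
= 12 * 11 * 10 * 9 * 8 * factorial(7)
= 12 * 11 * 10 * 9 * 8 * 7 * factorial(6)
= 12 * 11 * 10 * 9 * 8 * 7 * 6 * factorial(5)
= 12 * 11 * 10 * 9 * 8 * 7 * 6 * 5 * factorial(4)
= 12 * 11 * 10 * 9 * 8 * 7 * 6 * 5 * 4 * factorial(3)
= 12 * 11 * 10 * 9 * 8 * 7 * 6 * 5 * 4 * 3 * factorial(2)
= 12 * 11 * 10 * 9 * 8 * 7 * 6 * 5 * 4 * 3 * 2 * factorial(1)
= 12 * 11 * 10 * 9 * 8 * 7 * 6 * 5 * 4 * 3 * 2 * 1
= 479001600


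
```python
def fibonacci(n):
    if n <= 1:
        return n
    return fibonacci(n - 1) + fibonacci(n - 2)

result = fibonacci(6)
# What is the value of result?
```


fibonacci(6)
= fibonacci(5) + fibonacci(4)
= (fibonacci(4) + fibonacci(3)) + fibonacci(4)
Computing bottom-up: fibonacci(0)=0, fibonacci(1)=1, fibonacci(2)=1, fibonacci(3)=2, fibonacci(4)=3, fibonacci(5)=5, fibonacci(6)=8
= 8


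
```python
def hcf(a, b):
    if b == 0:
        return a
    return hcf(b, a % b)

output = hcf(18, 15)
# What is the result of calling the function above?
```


hcf(18, 15)
= hcf(15, 18 % 15) = hcf(15, 3)
= hcf(3, 15 % 3) = hcf(3, 0)
b == 0, return a = 3


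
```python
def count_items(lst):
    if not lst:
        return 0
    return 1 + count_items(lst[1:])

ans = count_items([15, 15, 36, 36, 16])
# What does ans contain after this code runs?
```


count_items([15, 15, 36, 36, 16])
= 1 + count_items([15, 36, 36, 16])
= 1 + 1 + count_items([36, 36, 16])
= 1 + 1 + 1 + count_items([36, 16])
= 1 + 1 + 1 + 1 + count_items([16])
= 1 + 1 + 1 + 1 + 1 + count_items([])
= 1 + 1 + 1 + 1 + 1 + 0
= 5


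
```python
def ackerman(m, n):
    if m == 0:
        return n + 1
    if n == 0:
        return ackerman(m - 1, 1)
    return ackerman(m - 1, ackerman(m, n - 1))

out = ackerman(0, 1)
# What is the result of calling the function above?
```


ackerman(0, 1)
m == 0: return 1 + 1 = 2
= 2


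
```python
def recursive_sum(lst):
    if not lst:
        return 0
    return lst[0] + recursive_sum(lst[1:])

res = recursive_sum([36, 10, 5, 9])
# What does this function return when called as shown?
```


recursive_sum([36, 10, 5, 9])
= 36 + recursive_sum([10, 5, 9])
= 36 + 10 + recursive_sum([5, 9])
= 36 + 10 + 5 + recursive_sum([9])
= 36 + 10 + 5 + 9 + recursive_sum([])
= 36 + 10 + 5 + 9 + 0
= 60


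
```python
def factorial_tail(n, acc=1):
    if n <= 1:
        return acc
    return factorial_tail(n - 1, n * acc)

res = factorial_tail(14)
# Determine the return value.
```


factorial_tail(14, 1)
= factorial_tail(13, 14 * 1) = factorial_tail(13, 14)
= factorial_tail(12, 13 * 14) = factorial_tail(12, 182)
= factorial_tail(11, 12 * 182) = factorial_tail(11, 2184)
= factorial_tail(10, 11 * 2184) = factorial_tail(10, 24024)
= factorial_tail(9, 10 * 24024) = factorial_tail(9, 240240)
= factorial_tail(8, 9 * 240240) = factorial_tail(8, 2162160)
= factorial_tail(7, 8 * 2162160) = factorial_tail(7, 17297280)
= factorial_tail(6, 7 * 17297280) = factorial_tail(6, 121080960)
= factorial_tail(5, 6 * 121080960) = factorial_tail(5, 726485760)
= factorial_tail(4, 5 * 726485760) = factorial_tail(4, 3632428800)
= factorial_tail(3, 4 * 3632428800) = factorial_tail(3, 14529715200)
= factorial_tail(2, 3 * 14529715200) = factorial_tail(2, 43589145600)
= factorial_tail(1, 2 * 43589145600) = factorial_tail(1, 87178291200)
n <= 1, return acc = 87178291200


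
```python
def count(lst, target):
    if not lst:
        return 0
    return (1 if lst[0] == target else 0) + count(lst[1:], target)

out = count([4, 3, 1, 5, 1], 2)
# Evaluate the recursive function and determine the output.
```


count([4, 3, 1, 5, 1], 2)
lst[0]=4 != 2: 0 + count([3, 1, 5, 1], 2)
lst[0]=3 != 2: 0 + count([1, 5, 1], 2)
lst[0]=1 != 2: 0 + count([5, 1], 2)
lst[0]=5 != 2: 0 + count([1], 2)
lst[0]=1 != 2: 0 + count([], 2)
= 0


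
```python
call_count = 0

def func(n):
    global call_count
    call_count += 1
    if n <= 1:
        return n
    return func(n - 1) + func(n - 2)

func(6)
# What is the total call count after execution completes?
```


func(6) calls func(5) and func(4); each non-base call branches into two more.
Let C(k) = total number of calls made by func(k), including the call to func(k) itself.
Base cases: C(0) = 1, C(1) = 1
Recurrence: C(k) = 1 + C(k-1) + C(k-2)
  C(2) = 1 + C(1) + C(0) = 1 + 1 + 1 = 3
  C(3) = 1 + C(2) + C(1) = 1 + 3 + 1 = 5
  C(4) = 1 + C(3) + C(2) = 1 + 5 + 3 = 9
  C(5) = 1 + C(4) + C(3) = 1 + 9 + 5 = 15
  C(6) = 1 + C(5) + C(4) = 1 + 15 + 9 = 25
Total calls = C(6) = 25


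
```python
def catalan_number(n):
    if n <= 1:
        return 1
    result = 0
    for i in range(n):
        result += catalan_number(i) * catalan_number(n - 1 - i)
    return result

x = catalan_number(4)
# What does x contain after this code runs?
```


catalan_number(4)
= sum of catalan_number(i) * catalan_number(4-1-i) for i in 0..3
First compute sub-values bottom-up:
  catalan_number(0) = 1, catalan_number(1) = 1
  catalan_number(2) = 1*1 + 1*1 = 2
  catalan_number(3) = 1*2 + 1*1 + 2*1 = 5
Now catalan_number(4):
  catalan_number(0)*catalan_number(3) = 1*5 = 5
  catalan_number(1)*catalan_number(2) = 1*2 = 2
  catalan_number(2)*catalan_number(1) = 2*1 = 2
  catalan_number(3)*catalan_number(0) = 5*1 = 5
= 5 + 2 + 2 + 5
= 14


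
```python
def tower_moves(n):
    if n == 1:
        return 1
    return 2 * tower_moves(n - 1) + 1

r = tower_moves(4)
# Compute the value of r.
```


tower_moves(4)
= 2 * tower_moves(3) + 1
= 2 * (2 * tower_moves(2) + 1) + 1
= 2 * (2 * (2 * tower_moves(1) + 1) + 1) + 1
Now compute bottom-up:
tower_moves(1) = 1
tower_moves(2) = 2 * 1 + 1 = 3
tower_moves(3) = 2 * 3 + 1 = 7
tower_moves(4) = 2 * 7 + 1 = 15
= 15


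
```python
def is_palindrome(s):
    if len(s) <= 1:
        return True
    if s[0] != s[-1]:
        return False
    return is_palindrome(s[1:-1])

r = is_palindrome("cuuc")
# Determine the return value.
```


is_palindrome("cuuc")
"cuuc": s[0]='c' == s[-1]='c' -> is_palindrome("uu")
"uu": s[0]='u' == s[-1]='u' -> is_palindrome("")
"": len <= 1 -> True
= True


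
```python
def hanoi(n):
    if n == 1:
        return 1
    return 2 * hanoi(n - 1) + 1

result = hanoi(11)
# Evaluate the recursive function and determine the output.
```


hanoi(11)
= 2 * hanoi(10) + 1
= 2 * (2 * hanoi(9) + 1) + 1
= 2 * (2 * (2 * hanoi(8) + 1) + 1) + 1
= 2 * (2 * (2 * (2 * hanoi(7) + 1) + 1) + 1) + 1
= 2 * (2 * (2 * (2 * (2 * hanoi(6) + 1) + 1) + 1) + 1) + 1
= 2 * (2 * (2 * (2 * (2 * (2 * hanoi(5) + 1) + 1) + 1) + 1) + 1) + 1
= 2 * (2 * (2 * (2 * (2 * (2 * (2 * hanoi(4) + 1) + 1) + 1) + 1) + 1) + 1) + 1
= 2 * (2 * (2 * (2 * (2 * (2 * (2 * (2 * hanoi(3) + 1) + 1) + 1) + 1) + 1) + 1) + 1) + 1
= 2 * (2 * (2 * (2 * (2 * (2 * (2 * (2 * (2 * hanoi(2) + 1) + 1) + 1) + 1) + 1) + 1) + 1) + 1) + 1
= 2 * (2 * (2 * (2 * (2 * (2 * (2 * (2 * (2 * (2 * hanoi(1) + 1) + 1) + 1) + 1) + 1) + 1) + 1) + 1) + 1) + 1
Now compute bottom-up:
hanoi(1) = 1
hanoi(2) = 2 * 1 + 1 = 3
hanoi(3) = 2 * 3 + 1 = 7
hanoi(4) = 2 * 7 + 1 = 15
hanoi(5) = 2 * 15 + 1 = 31
hanoi(6) = 2 * 31 + 1 = 63
hanoi(7) = 2 * 63 + 1 = 127
hanoi(8) = 2 * 127 + 1 = 255
hanoi(9) = 2 * 255 + 1 = 511
hanoi(10) = 2 * 511 + 1 = 1023
hanoi(11) = 2 * 1023 + 1 = 2047
= 2047


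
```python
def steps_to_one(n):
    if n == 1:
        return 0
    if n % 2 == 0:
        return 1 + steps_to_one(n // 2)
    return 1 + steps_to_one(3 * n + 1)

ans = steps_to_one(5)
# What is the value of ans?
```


steps_to_one(5)
5 is odd -> 3*5+1 = 16 -> steps_to_one(16)
16 is even -> steps_to_one(8)
8 is even -> steps_to_one(4)
4 is even -> steps_to_one(2)
2 is even -> steps_to_one(1)
Reached 1 after 5 steps
= 5


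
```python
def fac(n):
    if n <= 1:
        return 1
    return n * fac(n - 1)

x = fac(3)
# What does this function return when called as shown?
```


fac(3)
= 3 * fac(2)
= 3 * 2 * fac(1)
= 3 * 2 * 1
= 6


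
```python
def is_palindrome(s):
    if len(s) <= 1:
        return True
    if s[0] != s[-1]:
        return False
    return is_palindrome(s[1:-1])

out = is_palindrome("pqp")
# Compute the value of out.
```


is_palindrome("pqp")
"pqp": s[0]='p' == s[-1]='p' -> is_palindrome("q")
"q": len <= 1 -> True
= True


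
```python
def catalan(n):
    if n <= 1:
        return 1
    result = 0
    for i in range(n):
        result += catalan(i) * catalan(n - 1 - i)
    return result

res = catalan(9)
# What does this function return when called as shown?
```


catalan(9)
= sum of catalan(i) * catalan(9-1-i) for i in 0..8
First compute sub-values bottom-up:
  catalan(0) = 1, catalan(1) = 1
  catalan(2) = 1*1 + 1*1 = 2
  catalan(3) = 1*2 + 1*1 + 2*1 = 5
  catalan(4) = 1*5 + 1*2 + 2*1 + 5*1 = 14
  catalan(5) = 1*14 + 1*5 + 2*2 + 5*1 + 14*1 = 42
  catalan(6) = 1*42 + 1*14 + 2*5 + 5*2 + 14*1 + 42*1 = 132
  catalan(7) = 1*132 + 1*42 + 2*14 + 5*5 + 14*2 + 42*1 + 132*1 = 429
  catalan(8) = 1*429 + 1*132 + 2*42 + 5*14 + 14*5 + 42*2 + 132*1 + 429*1 = 1430
Now catalan(9):
  catalan(0)*catalan(8) = 1*1430 = 1430
  catalan(1)*catalan(7) = 1*429 = 429
  catalan(2)*catalan(6) = 2*132 = 264
  catalan(3)*catalan(5) = 5*42 = 210
  catalan(4)*catalan(4) = 14*14 = 196
  catalan(5)*catalan(3) = 42*5 = 210
  catalan(6)*catalan(2) = 132*2 = 264
  catalan(7)*catalan(1) = 429*1 = 429
  catalan(8)*catalan(0) = 1430*1 = 1430
= 1430 + 429 + 264 + 210 + 196 + 210 + 264 + 429 + 1430
= 4862


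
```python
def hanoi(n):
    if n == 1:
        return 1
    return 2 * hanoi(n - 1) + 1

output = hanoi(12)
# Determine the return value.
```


hanoi(12)
= 2 * hanoi(11) + 1
= 2 * (2 * hanoi(10) + 1) + 1
= 2 * (2 * (2 * hanoi(9) + 1) + 1) + 1
= 2 * (2 * (2 * (2 * hanoi(8) + 1) + 1) + 1) + 1
= 2 * (2 * (2 * (2 * (2 * hanoi(7) + 1) + 1) + 1) + 1) + 1
= 2 * (2 * (2 * (2 * (2 * (2 * hanoi(6) + 1) + 1) + 1) + 1) + 1) + 1
= 2 * (2 * (2 * (2 * (2 * (2 * (2 * hanoi(5) + 1) + 1) + 1) + 1) + 1) + 1) + 1
= 2 * (2 * (2 * (2 * (2 * (2 * (2 * (2 * hanoi(4) + 1) + 1) + 1) + 1) + 1) + 1) + 1) + 1
= 2 * (2 * (2 * (2 * (2 * (2 * (2 * (2 * (2 * hanoi(3) + 1) + 1) + 1) + 1) + 1) + 1) + 1) + 1) + 1
= 2 * (2 * (2 * (2 * (2 * (2 * (2 * (2 * (2 * (2 * hanoi(2) + 1) + 1) + 1) + 1) + 1) + 1) + 1) + 1) + 1) + 1
= 2 * (2 * (2 * (2 * (2 * (2 * (2 * (2 * (2 * (2 * (2 * hanoi(1) + 1) + 1) + 1) + 1) + 1) + 1) + 1) + 1) + 1) + 1) + 1
Now compute bottom-up:
hanoi(1) = 1
hanoi(2) = 2 * 1 + 1 = 3
hanoi(3) = 2 * 3 + 1 = 7
hanoi(4) = 2 * 7 + 1 = 15
hanoi(5) = 2 * 15 + 1 = 31
hanoi(6) = 2 * 31 + 1 = 63
hanoi(7) = 2 * 63 + 1 = 127
hanoi(8) = 2 * 127 + 1 = 255
hanoi(9) = 2 * 255 + 1 = 511
hanoi(10) = 2 * 511 + 1 = 1023
hanoi(11) = 2 * 1023 + 1 = 2047
hanoi(12) = 2 * 2047 + 1 = 4095
= 4095


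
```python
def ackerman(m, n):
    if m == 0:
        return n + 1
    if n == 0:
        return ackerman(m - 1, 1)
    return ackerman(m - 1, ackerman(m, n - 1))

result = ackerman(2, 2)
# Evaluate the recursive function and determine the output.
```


ackerman(2, 2)
= ackerman(1, ackerman(2, 1))
First compute ackerman(2, 1) = 5
= ackerman(1, 5)
= 7


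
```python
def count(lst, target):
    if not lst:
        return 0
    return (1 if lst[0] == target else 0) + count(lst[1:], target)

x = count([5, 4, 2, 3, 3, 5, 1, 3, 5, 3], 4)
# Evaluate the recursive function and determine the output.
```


count([5, 4, 2, 3, 3, 5, 1, 3, 5, 3], 4)
lst[0]=5 != 4: 0 + count([4, 2, 3, 3, 5, 1, 3, 5, 3], 4)
lst[0]=4 == 4: 1 + count([2, 3, 3, 5, 1, 3, 5, 3], 4)
lst[0]=2 != 4: 0 + count([3, 3, 5, 1, 3, 5, 3], 4)
lst[0]=3 != 4: 0 + count([3, 5, 1, 3, 5, 3], 4)
lst[0]=3 != 4: 0 + count([5, 1, 3, 5, 3], 4)
lst[0]=5 != 4: 0 + count([1, 3, 5, 3], 4)
lst[0]=1 != 4: 0 + count([3, 5, 3], 4)
lst[0]=3 != 4: 0 + count([5, 3], 4)
lst[0]=5 != 4: 0 + count([3], 4)
lst[0]=3 != 4: 0 + count([], 4)
= 1


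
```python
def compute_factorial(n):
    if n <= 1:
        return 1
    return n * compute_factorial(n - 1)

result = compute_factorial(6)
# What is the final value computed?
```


compute_factorial(6)
= 6 * compute_factorial(5)
= 6 * 5 * compute_factorial(4)
= 6 * 5 * 4 * compute_factorial(3)
= 6 * 5 * 4 * 3 * compute_factorial(2)
= 6 * 5 * 4 * 3 * 2 * compute_factorial(1)
= 6 * 5 * 4 * 3 * 2 * 1
= 720


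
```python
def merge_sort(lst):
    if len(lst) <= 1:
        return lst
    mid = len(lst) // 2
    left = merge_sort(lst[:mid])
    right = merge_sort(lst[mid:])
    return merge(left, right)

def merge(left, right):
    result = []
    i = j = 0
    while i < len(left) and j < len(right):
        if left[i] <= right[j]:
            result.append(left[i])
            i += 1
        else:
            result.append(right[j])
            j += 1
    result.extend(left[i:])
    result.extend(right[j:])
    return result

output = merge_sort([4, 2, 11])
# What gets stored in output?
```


merge_sort([4, 2, 11])
Split into [4] and [2, 11]
Left sorted: [4]
Right sorted: [2, 11]
Merge [4] and [2, 11]
= [2, 4, 11]


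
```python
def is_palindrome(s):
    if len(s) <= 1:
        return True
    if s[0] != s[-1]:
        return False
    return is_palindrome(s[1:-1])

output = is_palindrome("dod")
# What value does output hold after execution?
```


is_palindrome("dod")
"dod": s[0]='d' == s[-1]='d' -> is_palindrome("o")
"o": len <= 1 -> True
= True


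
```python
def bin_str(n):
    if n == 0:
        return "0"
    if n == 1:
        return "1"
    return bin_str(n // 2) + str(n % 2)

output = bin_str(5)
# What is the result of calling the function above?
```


bin_str(5)
= bin_str(2) + "1"
= bin_str(1) + "0" + "1"
= "1" + "0" + "1"
= "101"


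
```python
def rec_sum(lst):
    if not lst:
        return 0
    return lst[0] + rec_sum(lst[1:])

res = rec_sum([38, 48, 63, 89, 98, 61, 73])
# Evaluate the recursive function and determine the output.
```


rec_sum([38, 48, 63, 89, 98, 61, 73])
= 38 + rec_sum([48, 63, 89, 98, 61, 73])
= 38 + 48 + rec_sum([63, 89, 98, 61, 73])
= 38 + 48 + 63 + rec_sum([89, 98, 61, 73])
= 38 + 48 + 63 + 89 + rec_sum([98, 61, 73])
= 38 + 48 + 63 + 89 + 98 + rec_sum([61, 73])
= 38 + 48 + 63 + 89 + 98 + 61 + rec_sum([73])
= 38 + 48 + 63 + 89 + 98 + 61 + 73 + rec_sum([])
= 38 + 48 + 63 + 89 + 98 + 61 + 73 + 0
= 470
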